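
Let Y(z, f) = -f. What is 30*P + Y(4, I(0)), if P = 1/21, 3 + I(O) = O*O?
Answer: 31/7 ≈ 4.4286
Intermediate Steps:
I(O) = -3 + O² (I(O) = -3 + O*O = -3 + O²)
P = 1/21 ≈ 0.047619
30*P + Y(4, I(0)) = 30*(1/21) - (-3 + 0²) = 10/7 - (-3 + 0) = 10/7 - 1*(-3) = 10/7 + 3 = 31/7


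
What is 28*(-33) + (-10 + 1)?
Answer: -933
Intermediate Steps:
28*(-33) + (-10 + 1) = -924 - 9 = -933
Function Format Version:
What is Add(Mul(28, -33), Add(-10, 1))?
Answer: -933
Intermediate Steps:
Add(Mul(28, -33), Add(-10, 1)) = Add(-924, -9) = -933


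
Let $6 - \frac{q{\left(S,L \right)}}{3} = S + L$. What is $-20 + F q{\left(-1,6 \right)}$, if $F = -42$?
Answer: $-146$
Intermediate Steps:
$q{\left(S,L \right)} = 18 - 3 L - 3 S$ ($q{\left(S,L \right)} = 18 - 3 \left(S + L\right) = 18 - 3 \left(L + S\right) = 18 - \left(3 L + 3 S\right) = 18 - 3 L - 3 S$)
$-20 + F q{\left(-1,6 \right)} = -20 - 42 \left(18 - 18 - -3\right) = -20 - 42 \left(18 - 18 + 3\right) = -20 - 126 = -146$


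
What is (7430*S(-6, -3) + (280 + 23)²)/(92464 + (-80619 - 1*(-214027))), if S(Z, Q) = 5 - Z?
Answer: 173539/225872 ≈ 0.76831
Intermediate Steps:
(7430*S(-6, -3) + (280 + 23)²)/(92464 + (-80619 - 1*(-214027))) = (7430*(5 - 1*(-6)) + (280 + 23)²)/(92464 + (-80619 - 1*(-214027))) = (7430*(5 + 6) + 303²)/(92464 + (-80619 + 214027)) = (7430*11 + 91809)/(92464 + 133408) = (81730 + 91809)/225872 = 173539*(1/225872) = 173539/225872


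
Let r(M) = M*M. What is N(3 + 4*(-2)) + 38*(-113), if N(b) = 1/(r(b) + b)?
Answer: -85879/20 ≈ -4294.0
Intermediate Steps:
r(M) = M**2
N(b) = 1/(b + b**2) (N(b) = 1/(b**2 + b) = 1/(b + b**2))
N(3 + 4*(-2)) + 38*(-113) = 1/((3 + 4*(-2))*(1 + (3 + 4*(-2)))) + 38*(-113) = 1/((3 - 8)*(1 + (3 - 8))) - 4294 = 1/((-5)*(1 - 5)) - 4294 = -1/5/(-4) - 4294 = -1/5*(-1/4) - 4294 = 1/20 - 4294 = -85879/20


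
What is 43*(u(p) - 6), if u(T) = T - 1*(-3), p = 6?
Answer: 129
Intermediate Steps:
u(T) = 3 + T (u(T) = T + 3 = 3 + T)
43*(u(p) - 6) = 43*((3 + 6) - 6) = 43*(9 - 6) = 43*3 = 129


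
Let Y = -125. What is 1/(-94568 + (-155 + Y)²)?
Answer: -1/16168 ≈ -6.1851e-5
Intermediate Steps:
1/(-94568 + (-155 + Y)²) = 1/(-94568 + (-155 - 125)²) = 1/(-94568 + (-280)²) = 1/(-94568 + 78400) = 1/(-16168) = -1/16168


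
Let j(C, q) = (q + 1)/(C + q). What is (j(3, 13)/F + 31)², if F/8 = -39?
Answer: 5985962161/6230016 ≈ 960.83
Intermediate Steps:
F = -312 (F = 8*(-39) = -312)
j(C, q) = (1 + q)/(C + q)
(j(3, 13)/F + 31)² = (((1 + 13)/(3 + 13))/(-312) + 31)² = ((14/16)*(-1/312) + 31)² = (((1/16)*14)*(-1/312) + 31)² = ((7/8)*(-1/312) + 31)² = (-7/2496 + 31)² = (77369/2496)² = 5985962161/6230016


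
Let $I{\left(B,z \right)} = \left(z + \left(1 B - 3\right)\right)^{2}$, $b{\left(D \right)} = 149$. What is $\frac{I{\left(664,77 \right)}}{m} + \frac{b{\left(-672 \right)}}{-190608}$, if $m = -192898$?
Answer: $- \frac{51921122677}{18383950992} \approx -2.8243$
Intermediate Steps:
$I{\left(B,z \right)} = \left(-3 + B + z\right)^{2}$ ($I{\left(B,z \right)} = \left(z + \left(B - 3\right)\right)^{2} = \left(z + \left(-3 + B\right)\right)^{2} = \left(-3 + B + z\right)^{2}$)
$\frac{I{\left(664,77 \right)}}{m} + \frac{b{\left(-672 \right)}}{-190608} = \frac{\left(-3 + 664 + 77\right)^{2}}{-192898} + \frac{149}{-190608} = 738^{2} \left(- \frac{1}{192898}\right) + 149 \left(- \frac{1}{190608}\right) = 544644 \left(- \frac{1}{192898}\right) - \frac{149}{190608} = - \frac{272322}{96449} - \frac{149}{190608} = - \frac{51921122677}{18383950992}$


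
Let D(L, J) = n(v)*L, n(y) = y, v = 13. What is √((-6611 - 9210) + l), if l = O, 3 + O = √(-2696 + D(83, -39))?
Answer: √(-15824 + 7*I*√33) ≈ 0.1598 + 125.79*I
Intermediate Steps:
D(L, J) = 13*L
O = -3 + 7*I*√33 (O = -3 + √(-2696 + 13*83) = -3 + √(-2696 + 1079) = -3 + √(-1617) = -3 + 7*I*√33 ≈ -3.0 + 40.212*I)
l = -3 + 7*I*√33 ≈ -3.0 + 40.212*I
√((-6611 - 9210) + l) = √((-6611 - 9210) + (-3 + 7*I*√33)) = √(-15821 + (-3 + 7*I*√33)) = √(-15824 + 7*I*√33)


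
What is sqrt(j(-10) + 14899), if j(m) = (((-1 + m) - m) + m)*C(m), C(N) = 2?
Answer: 3*sqrt(1653) ≈ 121.97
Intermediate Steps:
j(m) = -2 + 2*m (j(m) = (((-1 + m) - m) + m)*2 = (-1 + m)*2 = -2 + 2*m)
sqrt(j(-10) + 14899) = sqrt((-2 + 2*(-10)) + 14899) = sqrt((-2 - 20) + 14899) = sqrt(-22 + 14899) = sqrt(14877) = 3*sqrt(1653)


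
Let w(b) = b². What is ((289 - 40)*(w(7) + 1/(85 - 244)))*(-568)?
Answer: -367251760/53 ≈ -6.9293e+6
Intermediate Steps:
((289 - 40)*(w(7) + 1/(85 - 244)))*(-568) = ((289 - 40)*(7² + 1/(85 - 244)))*(-568) = (249*(49 + 1/(-159)))*(-568) = (249*(49 - 1/159))*(-568) = (249*(7790/159))*(-568) = (646570/53)*(-568) = -367251760/53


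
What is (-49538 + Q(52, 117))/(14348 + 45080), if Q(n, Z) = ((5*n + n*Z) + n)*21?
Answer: 42389/29714 ≈ 1.4266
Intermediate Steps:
Q(n, Z) = 126*n + 21*Z*n (Q(n, Z) = ((5*n + Z*n) + n)*21 = (6*n + Z*n)*21 = 126*n + 21*Z*n)
(-49538 + Q(52, 117))/(14348 + 45080) = (-49538 + 21*52*(6 + 117))/(14348 + 45080) = (-49538 + 21*52*123)/59428 = (-49538 + 134316)*(1/59428) = 84778*(1/59428) = 42389/29714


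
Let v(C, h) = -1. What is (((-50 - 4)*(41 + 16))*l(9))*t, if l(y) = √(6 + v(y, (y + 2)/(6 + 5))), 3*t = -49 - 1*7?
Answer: 57456*√5 ≈ 1.2848e+5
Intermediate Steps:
t = -56/3 (t = (-49 - 1*7)/3 = (-49 - 7)/3 = (⅓)*(-56) = -56/3 ≈ -18.667)
l(y) = √5 (l(y) = √(6 - 1) = √5)
(((-50 - 4)*(41 + 16))*l(9))*t = (((-50 - 4)*(41 + 16))*√5)*(-56/3) = ((-54*57)*√5)*(-56/3) = -3078*√5*(-56/3) = 57456*√5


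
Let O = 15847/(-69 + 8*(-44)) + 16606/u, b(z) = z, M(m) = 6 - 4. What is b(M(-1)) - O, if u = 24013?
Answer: 393761831/10109473 ≈ 38.950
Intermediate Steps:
M(m) = 2
O = -373542885/10109473 (O = 15847/(-69 + 8*(-44)) + 16606/24013 = 15847/(-69 - 352) + 16606*(1/24013) = 15847/(-421) + 16606/24013 = 15847*(-1/421) + 16606/24013 = -15847/421 + 16606/24013 = -373542885/10109473 ≈ -36.950)
b(M(-1)) - O = 2 - 1*(-373542885/10109473) = 2 + 373542885/10109473 = 393761831/10109473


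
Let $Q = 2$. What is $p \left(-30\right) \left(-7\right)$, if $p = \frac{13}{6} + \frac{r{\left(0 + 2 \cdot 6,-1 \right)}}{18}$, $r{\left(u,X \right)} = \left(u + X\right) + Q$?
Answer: $\frac{1820}{3} \approx 606.67$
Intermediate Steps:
$r{\left(u,X \right)} = 2 + X + u$ ($r{\left(u,X \right)} = \left(u + X\right) + 2 = \left(X + u\right) + 2 = 2 + X + u$)
$p = \frac{26}{9}$ ($p = \frac{13}{6} + \frac{2 - 1 + \left(0 + 2 \cdot 6\right)}{18} = 13 \cdot \frac{1}{6} + \left(2 - 1 + \left(0 + 12\right)\right) \frac{1}{18} = \frac{13}{6} + \left(2 - 1 + 12\right) \frac{1}{18} = \frac{13}{6} + 13 \cdot \frac{1}{18} = \frac{13}{6} + \frac{13}{18} = \frac{26}{9} \approx 2.8889$)
$p \left(-30\right) \left(-7\right) = \frac{26}{9} \left(-30\right) \left(-7\right) = \left(- \frac{260}{3}\right) \left(-7\right) = \frac{1820}{3}$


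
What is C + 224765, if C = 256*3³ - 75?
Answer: 231602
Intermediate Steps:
C = 6837 (C = 256*27 - 75 = 6912 - 75 = 6837)
C + 224765 = 6837 + 224765 = 231602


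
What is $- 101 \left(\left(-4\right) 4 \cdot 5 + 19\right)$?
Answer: $6161$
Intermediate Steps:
$- 101 \left(\left(-4\right) 4 \cdot 5 + 19\right) = - 101 \left(\left(-16\right) 5 + 19\right) = - 101 \left(-80 + 19\right) = \left(-101\right) \left(-61\right) = 6161$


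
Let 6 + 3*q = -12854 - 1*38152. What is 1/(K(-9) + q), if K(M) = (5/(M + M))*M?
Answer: -2/34003 ≈ -5.8818e-5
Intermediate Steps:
K(M) = 5/2 (K(M) = (5/(2*M))*M = 5/2)
q = -17004 (q = -2 + (-12854 - 1*38152)/3 = -2 + (-12854 - 38152)/3 = -2 + (1/3)*(-51006) = -2 - 17002 = -17004)
1/(K(-9) + q) = 1/(5/2 - 17004) = 1/(-34003/2) = -2/34003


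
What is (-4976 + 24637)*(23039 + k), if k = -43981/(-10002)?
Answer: 4531468439999/10002 ≈ 4.5306e+8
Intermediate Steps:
k = 43981/10002 (k = -43981*(-1/10002) = 43981/10002 ≈ 4.3972)
(-4976 + 24637)*(23039 + k) = (-4976 + 24637)*(23039 + 43981/10002) = 19661*(230480059/10002) = 4531468439999/10002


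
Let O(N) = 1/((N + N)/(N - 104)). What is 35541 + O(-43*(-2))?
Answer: 3056517/86 ≈ 35541.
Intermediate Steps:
O(N) = (-104 + N)/(2*N) (O(N) = 1/((2*N)/(-104 + N)) = 1/(2*N/(-104 + N)) = (-104 + N)/(2*N))
35541 + O(-43*(-2)) = 35541 + (-104 - 43*(-2))/(2*((-43*(-2)))) = 35541 + (½)*(-104 + 86)/86 = 35541 + (½)*(1/86)*(-18) = 35541 - 9/86 = 3056517/86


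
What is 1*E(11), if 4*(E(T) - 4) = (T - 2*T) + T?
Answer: 4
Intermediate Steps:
E(T) = 4 (E(T) = 4 + ((T - 2*T) + T)/4 = 4 + (-T + T)/4 = 4 + (¼)*0 = 4 + 0 = 4)
1*E(11) = 1*4 = 4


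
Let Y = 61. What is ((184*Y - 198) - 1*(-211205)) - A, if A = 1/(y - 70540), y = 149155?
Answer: 17470690064/78615 ≈ 2.2223e+5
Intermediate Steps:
A = 1/78615 (A = 1/(149155 - 70540) = 1/78615 ≈ 1.2720e-5)
((184*Y - 198) - 1*(-211205)) - A = ((184*61 - 198) - 1*(-211205)) - 1*1/78615 = ((11224 - 198) + 211205) - 1/78615 = (11026 + 211205) - 1/78615 = 222231 - 1/78615 = 17470690064/78615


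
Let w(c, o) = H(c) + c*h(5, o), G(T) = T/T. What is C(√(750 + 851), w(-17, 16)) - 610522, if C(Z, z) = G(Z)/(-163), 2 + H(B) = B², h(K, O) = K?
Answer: -99515087/163 ≈ -6.1052e+5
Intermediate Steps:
H(B) = -2 + B²
G(T) = 1
w(c, o) = -2 + c² + 5*c (w(c, o) = (-2 + c²) + c*5 = (-2 + c²) + 5*c = -2 + c² + 5*c)
C(Z, z) = -1/163 (C(Z, z) = 1/(-163) = 1*(-1/163) = -1/163)
C(√(750 + 851), w(-17, 16)) - 610522 = -1/163 - 610522 = -99515087/163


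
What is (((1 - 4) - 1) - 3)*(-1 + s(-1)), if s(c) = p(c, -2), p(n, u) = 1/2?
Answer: 7/2 ≈ 3.5000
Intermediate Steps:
p(n, u) = 1/2
s(c) = 1/2
(((1 - 4) - 1) - 3)*(-1 + s(-1)) = (((1 - 4) - 1) - 3)*(-1 + 1/2) = ((-3 - 1) - 3)*(-1/2) = (-4 - 3)*(-1/2) = -7*(-1/2) = 7/2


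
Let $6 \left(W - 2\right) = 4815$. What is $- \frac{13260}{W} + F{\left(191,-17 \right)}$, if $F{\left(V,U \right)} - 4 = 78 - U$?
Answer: $\frac{132771}{1609} \approx 82.518$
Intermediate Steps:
$W = \frac{1609}{2}$ ($W = 2 + \frac{1}{6} \cdot 4815 = 2 + \frac{1605}{2} = \frac{1609}{2} \approx 804.5$)
$F{\left(V,U \right)} = 82 - U$ ($F{\left(V,U \right)} = 4 - \left(-78 + U\right) = 82 - U$)
$- \frac{13260}{W} + F{\left(191,-17 \right)} = - \frac{13260}{\frac{1609}{2}} + \left(82 - -17\right) = \left(-13260\right) \frac{2}{1609} + \left(82 + 17\right) = - \frac{26520}{1609} + 99 = \frac{132771}{1609}$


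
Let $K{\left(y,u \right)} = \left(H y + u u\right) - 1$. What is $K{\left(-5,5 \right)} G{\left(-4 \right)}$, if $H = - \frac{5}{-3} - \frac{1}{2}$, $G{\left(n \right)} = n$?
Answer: $- \frac{218}{3} \approx -72.667$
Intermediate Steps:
$H = \frac{7}{6}$ ($H = \left(-5\right) \left(- \frac{1}{3}\right) - \frac{1}{2} = \frac{5}{3} - \frac{1}{2} = \frac{7}{6} \approx 1.1667$)
$K{\left(y,u \right)} = -1 + u^{2} + \frac{7 y}{6}$ ($K{\left(y,u \right)} = \left(\frac{7 y}{6} + u u\right) - 1 = \left(\frac{7 y}{6} + u^{2}\right) - 1 = \left(u^{2} + \frac{7 y}{6}\right) - 1 = -1 + u^{2} + \frac{7 y}{6}$)
$K{\left(-5,5 \right)} G{\left(-4 \right)} = \left(-1 + 5^{2} + \frac{7}{6} \left(-5\right)\right) \left(-4\right) = \left(-1 + 25 - \frac{35}{6}\right) \left(-4\right) = \frac{109}{6} \left(-4\right) = - \frac{218}{3}$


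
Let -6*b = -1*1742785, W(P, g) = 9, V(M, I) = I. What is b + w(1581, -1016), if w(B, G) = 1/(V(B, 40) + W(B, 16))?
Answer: 85396471/294 ≈ 2.9046e+5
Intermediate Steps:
b = 1742785/6 (b = -(-1)*1742785/6 = -⅙*(-1742785) = 1742785/6 ≈ 2.9046e+5)
w(B, G) = 1/49 (w(B, G) = 1/(40 + 9) = 1/49)
b + w(1581, -1016) = 1742785/6 + 1/49 = 85396471/294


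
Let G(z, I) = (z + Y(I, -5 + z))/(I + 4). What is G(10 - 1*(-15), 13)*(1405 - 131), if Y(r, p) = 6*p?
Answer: 184730/17 ≈ 10866.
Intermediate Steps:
G(z, I) = (-30 + 7*z)/(4 + I) (G(z, I) = (z + 6*(-5 + z))/(I + 4) = (z + (-30 + 6*z))/(4 + I) = (-30 + 7*z)/(4 + I))
G(10 - 1*(-15), 13)*(1405 - 131) = ((-30 + 7*(10 - 1*(-15)))/(4 + 13))*(1405 - 131) = ((-30 + 7*(10 + 15))/17)*1274 = ((-30 + 7*25)/17)*1274 = ((-30 + 175)/17)*1274 = ((1/17)*145)*1274 = (145/17)*1274 = 184730/17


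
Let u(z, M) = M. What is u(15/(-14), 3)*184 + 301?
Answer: 853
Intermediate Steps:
u(15/(-14), 3)*184 + 301 = 3*184 + 301 = 552 + 301 = 853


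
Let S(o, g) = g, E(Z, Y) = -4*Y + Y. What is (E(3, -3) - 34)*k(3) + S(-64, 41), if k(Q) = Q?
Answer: -34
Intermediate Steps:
E(Z, Y) = -3*Y
(E(3, -3) - 34)*k(3) + S(-64, 41) = (-3*(-3) - 34)*3 + 41 = (9 - 34)*3 + 41 = -25*3 + 41 = -75 + 41 = -34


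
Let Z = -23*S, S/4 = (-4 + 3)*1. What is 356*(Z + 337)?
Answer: 152724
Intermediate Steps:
S = -4 (S = 4*((-4 + 3)*1) = 4*(-1*1) = 4*(-1) = -4)
Z = 92 (Z = -23*(-4) = 92)
356*(Z + 337) = 356*(92 + 337) = 356*429 = 152724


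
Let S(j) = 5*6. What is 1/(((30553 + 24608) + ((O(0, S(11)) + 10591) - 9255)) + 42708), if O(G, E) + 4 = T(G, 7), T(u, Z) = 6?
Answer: 1/99207 ≈ 1.0080e-5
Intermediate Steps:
S(j) = 30
O(G, E) = 2 (O(G, E) = -4 + 6 = 2)
1/(((30553 + 24608) + ((O(0, S(11)) + 10591) - 9255)) + 42708) = 1/(((30553 + 24608) + ((2 + 10591) - 9255)) + 42708) = 1/((55161 + (10593 - 9255)) + 42708) = 1/((55161 + 1338) + 42708) = 1/(56499 + 42708) = 1/99207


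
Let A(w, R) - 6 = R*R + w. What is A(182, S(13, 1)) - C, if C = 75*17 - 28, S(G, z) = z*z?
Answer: -1058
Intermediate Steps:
S(G, z) = z²
C = 1247 (C = 1275 - 28 = 1247)
A(w, R) = 6 + w + R² (A(w, R) = 6 + (R*R + w) = 6 + (R² + w) = 6 + (w + R²) = 6 + w + R²)
A(182, S(13, 1)) - C = (6 + 182 + (1²)²) - 1*1247 = (6 + 182 + 1²) - 1247 = (6 + 182 + 1) - 1247 = 189 - 1247 = -1058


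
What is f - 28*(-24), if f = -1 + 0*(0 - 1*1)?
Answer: 671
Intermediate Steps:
f = -1 (f = -1 + 0*(0 - 1) = -1 + 0*(-1) = -1 + 0 = -1)
f - 28*(-24) = -1 - 28*(-24) = -1 + 672 = 671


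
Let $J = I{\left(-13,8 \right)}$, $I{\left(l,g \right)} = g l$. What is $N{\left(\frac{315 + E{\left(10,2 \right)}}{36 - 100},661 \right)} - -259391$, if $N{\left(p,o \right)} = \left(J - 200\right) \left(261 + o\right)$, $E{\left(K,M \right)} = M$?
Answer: $-20897$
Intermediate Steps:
$J = -104$ ($J = 8 \left(-13\right) = -104$)
$N{\left(p,o \right)} = -79344 - 304 o$ ($N{\left(p,o \right)} = \left(-104 - 200\right) \left(261 + o\right) = - 304 \left(261 + o\right) = -79344 - 304 o$)
$N{\left(\frac{315 + E{\left(10,2 \right)}}{36 - 100},661 \right)} - -259391 = \left(-79344 - 200944\right) - -259391 = \left(-79344 - 200944\right) + 259391 = -280288 + 259391 = -20897$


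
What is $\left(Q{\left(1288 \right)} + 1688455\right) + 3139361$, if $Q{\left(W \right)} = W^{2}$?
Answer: $6486760$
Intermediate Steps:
$\left(Q{\left(1288 \right)} + 1688455\right) + 3139361 = \left(1288^{2} + 1688455\right) + 3139361 = \left(1658944 + 1688455\right) + 3139361 = 3347399 + 3139361 = 6486760$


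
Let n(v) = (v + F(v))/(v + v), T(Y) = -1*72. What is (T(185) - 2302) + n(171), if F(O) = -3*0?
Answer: -4747/2 ≈ -2373.5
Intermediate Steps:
T(Y) = -72
F(O) = 0
n(v) = 1/2 (n(v) = (v + 0)/(v + v) = v/((2*v)) = v*(1/(2*v)) = 1/2)
(T(185) - 2302) + n(171) = (-72 - 2302) + 1/2 = -2374 + 1/2 = -4747/2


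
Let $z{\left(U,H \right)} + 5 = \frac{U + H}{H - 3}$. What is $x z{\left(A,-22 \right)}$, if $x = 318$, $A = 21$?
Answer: $- \frac{39432}{25} \approx -1577.3$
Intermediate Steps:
$z{\left(U,H \right)} = -5 + \frac{H + U}{-3 + H}$ ($z{\left(U,H \right)} = -5 + \frac{U + H}{H - 3} = -5 + \frac{H + U}{-3 + H}$)
$x z{\left(A,-22 \right)} = 318 \frac{15 + 21 - -88}{-3 - 22} = 318 \frac{15 + 21 + 88}{-25} = 318 \left(\left(- \frac{1}{25}\right) 124\right) = 318 \left(- \frac{124}{25}\right) = - \frac{39432}{25}$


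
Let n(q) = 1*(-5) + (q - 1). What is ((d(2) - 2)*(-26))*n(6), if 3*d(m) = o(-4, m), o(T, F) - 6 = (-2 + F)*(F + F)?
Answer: 0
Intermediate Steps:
o(T, F) = 6 + 2*F*(-2 + F) (o(T, F) = 6 + (-2 + F)*(F + F) = 6 + (-2 + F)*(2*F) = 6 + 2*F*(-2 + F))
d(m) = 2 - 4*m/3 + 2*m²/3 (d(m) = (6 - 4*m + 2*m²)/3 = 2 - 4*m/3 + 2*m²/3)
n(q) = -6 + q (n(q) = -5 + (-1 + q) = -6 + q)
((d(2) - 2)*(-26))*n(6) = (((2 - 4/3*2 + (⅔)*2²) - 2)*(-26))*(-6 + 6) = (((2 - 8/3 + (⅔)*4) - 2)*(-26))*0 = (((2 - 8/3 + 8/3) - 2)*(-26))*0 = ((2 - 2)*(-26))*0 = (0*(-26))*0 = 0*0 = 0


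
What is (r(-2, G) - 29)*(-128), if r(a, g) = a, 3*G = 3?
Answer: 3968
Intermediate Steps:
G = 1 (G = (1/3)*3 = 1)
(r(-2, G) - 29)*(-128) = (-2 - 29)*(-128) = -31*(-128) = 3968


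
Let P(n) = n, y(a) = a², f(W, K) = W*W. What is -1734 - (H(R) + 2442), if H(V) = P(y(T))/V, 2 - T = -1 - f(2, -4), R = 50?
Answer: -208849/50 ≈ -4177.0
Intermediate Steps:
f(W, K) = W²
T = 7 (T = 2 - (-1 - 1*2²) = 2 - (-1 - 1*4) = 2 - (-1 - 4) = 2 - 1*(-5) = 2 + 5 = 7)
H(V) = 49/V (H(V) = 7²/V = 49/V)
-1734 - (H(R) + 2442) = -1734 - (49/50 + 2442) = -1734 - 1*122149/50 = -1734 - 122149/50 = -208849/50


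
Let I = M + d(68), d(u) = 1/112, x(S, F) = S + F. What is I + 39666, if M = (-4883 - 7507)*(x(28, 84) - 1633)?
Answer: 2115103873/112 ≈ 1.8885e+7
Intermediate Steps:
x(S, F) = F + S
d(u) = 1/112
M = 18845190 (M = (-4883 - 7507)*((84 + 28) - 1633) = -12390*(112 - 1633) = -12390*(-1521) = 18845190)
I = 2110661281/112 (I = 18845190 + 1/112 = 2110661281/112 ≈ 1.8845e+7)
I + 39666 = 2110661281/112 + 39666 = 2115103873/112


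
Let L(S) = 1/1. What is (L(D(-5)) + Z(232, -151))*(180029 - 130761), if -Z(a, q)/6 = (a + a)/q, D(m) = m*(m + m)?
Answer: 144601580/151 ≈ 9.5763e+5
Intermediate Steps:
D(m) = 2*m² (D(m) = m*(2*m) = 2*m²)
L(S) = 1
Z(a, q) = -12*a/q (Z(a, q) = -6*(a + a)/q = -6*2*a/q = -12*a/q)
(L(D(-5)) + Z(232, -151))*(180029 - 130761) = (1 - 12*232/(-151))*(180029 - 130761) = (1 - 12*232*(-1/151))*49268 = (1 + 2784/151)*49268 = (2935/151)*49268 = 144601580/151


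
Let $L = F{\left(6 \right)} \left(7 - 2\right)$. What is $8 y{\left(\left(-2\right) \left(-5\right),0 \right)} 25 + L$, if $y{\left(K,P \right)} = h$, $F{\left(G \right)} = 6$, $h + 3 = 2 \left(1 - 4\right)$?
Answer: $-1770$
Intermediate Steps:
$h = -9$ ($h = -3 + 2 \left(1 - 4\right) = -3 + 2 \left(-3\right) = -3 - 6 = -9$)
$y{\left(K,P \right)} = -9$
$L = 30$ ($L = 6 \left(7 - 2\right) = 6 \cdot 5 = 30$)
$8 y{\left(\left(-2\right) \left(-5\right),0 \right)} 25 + L = 8 \left(\left(-9\right) 25\right) + 30 = 8 \left(-225\right) + 30 = -1800 + 30 = -1770$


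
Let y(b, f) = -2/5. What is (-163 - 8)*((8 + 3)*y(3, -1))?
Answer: 3762/5 ≈ 752.40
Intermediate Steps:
y(b, f) = -2/5 (y(b, f) = -2*1/5 = -2/5)
(-163 - 8)*((8 + 3)*y(3, -1)) = (-163 - 8)*((8 + 3)*(-2/5)) = -1881*(-2)/5 = -171*(-22/5) = 3762/5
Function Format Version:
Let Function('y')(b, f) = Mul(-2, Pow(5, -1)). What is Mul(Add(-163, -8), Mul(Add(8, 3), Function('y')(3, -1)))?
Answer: Rational(3762, 5) ≈ 752.40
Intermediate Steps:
Function('y')(b, f) = Rational(-2, 5) (Function('y')(b, f) = Mul(-2, Rational(1, 5)) = Rational(-2, 5))
Mul(Add(-163, -8), Mul(Add(8, 3), Function('y')(3, -1))) = Mul(Add(-163, -8), Mul(Add(8, 3), Rational(-2, 5))) = Mul(-171, Mul(11, Rational(-2, 5))) = Mul(-171, Rational(-22, 5)) = Rational(3762, 5)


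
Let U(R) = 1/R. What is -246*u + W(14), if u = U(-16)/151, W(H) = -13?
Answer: -15581/1208 ≈ -12.898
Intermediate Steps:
u = -1/2416 (u = 1/(-16*151) = -1/16*1/151 = -1/2416 ≈ -0.00041391)
-246*u + W(14) = -246*(-1/2416) - 13 = 123/1208 - 13 = -15581/1208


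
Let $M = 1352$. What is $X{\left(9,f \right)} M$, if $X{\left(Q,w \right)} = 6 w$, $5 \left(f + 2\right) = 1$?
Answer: $- \frac{73008}{5} \approx -14602.0$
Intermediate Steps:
$f = - \frac{9}{5}$ ($f = -2 + \frac{1}{5} \cdot 1 = -2 + \frac{1}{5} = - \frac{9}{5} \approx -1.8$)
$X{\left(9,f \right)} M = 6 \left(- \frac{9}{5}\right) 1352 = \left(- \frac{54}{5}\right) 1352 = - \frac{73008}{5}$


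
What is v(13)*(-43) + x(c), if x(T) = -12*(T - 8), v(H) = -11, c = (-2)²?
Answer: 521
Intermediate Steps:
c = 4
x(T) = 96 - 12*T (x(T) = -12*(-8 + T) = 96 - 12*T)
v(13)*(-43) + x(c) = -11*(-43) + (96 - 12*4) = 473 + (96 - 48) = 473 + 48 = 521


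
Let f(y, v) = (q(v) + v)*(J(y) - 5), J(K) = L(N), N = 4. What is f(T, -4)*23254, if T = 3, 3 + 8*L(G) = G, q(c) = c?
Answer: 906906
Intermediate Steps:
L(G) = -3/8 + G/8
J(K) = ⅛ (J(K) = -3/8 + (⅛)*4 = -3/8 + ½ = ⅛)
f(y, v) = -39*v/4 (f(y, v) = (v + v)*(⅛ - 5) = (2*v)*(-39/8) = -39*v/4)
f(T, -4)*23254 = -39/4*(-4)*23254 = 39*23254 = 906906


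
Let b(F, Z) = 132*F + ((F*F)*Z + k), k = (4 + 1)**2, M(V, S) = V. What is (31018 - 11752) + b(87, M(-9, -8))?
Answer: -37346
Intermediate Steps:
k = 25 (k = 5**2 = 25)
b(F, Z) = 25 + 132*F + Z*F**2 (b(F, Z) = 132*F + ((F*F)*Z + 25) = 132*F + (F**2*Z + 25) = 132*F + (Z*F**2 + 25) = 132*F + (25 + Z*F**2) = 25 + 132*F + Z*F**2)
(31018 - 11752) + b(87, M(-9, -8)) = (31018 - 11752) + (25 + 132*87 - 9*87**2) = 19266 + (25 + 11484 - 9*7569) = 19266 + (25 + 11484 - 68121) = 19266 - 56612 = -37346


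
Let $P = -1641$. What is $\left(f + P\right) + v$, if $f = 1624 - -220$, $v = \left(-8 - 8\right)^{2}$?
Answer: $459$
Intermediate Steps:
$v = 256$ ($v = \left(-16\right)^{2} = 256$)
$f = 1844$ ($f = 1624 + 220 = 1844$)
$\left(f + P\right) + v = \left(1844 - 1641\right) + 256 = 203 + 256 = 459$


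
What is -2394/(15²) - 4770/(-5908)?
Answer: -726139/73850 ≈ -9.8326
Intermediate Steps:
-2394/(15²) - 4770/(-5908) = -2394/225 - 4770*(-1)/5908 = -2394*1/225 - 1*(-2385/2954) = -266/25 + 2385/2954 = -726139/73850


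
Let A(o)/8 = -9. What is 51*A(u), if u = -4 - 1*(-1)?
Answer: -3672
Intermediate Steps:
u = -3 (u = -4 + 1 = -3)
A(o) = -72 (A(o) = 8*(-9) = -72)
51*A(u) = 51*(-72) = -3672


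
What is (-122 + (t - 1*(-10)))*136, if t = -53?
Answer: -22440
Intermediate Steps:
(-122 + (t - 1*(-10)))*136 = (-122 + (-53 - 1*(-10)))*136 = (-122 + (-53 + 10))*136 = (-122 - 43)*136 = -165*136 = -22440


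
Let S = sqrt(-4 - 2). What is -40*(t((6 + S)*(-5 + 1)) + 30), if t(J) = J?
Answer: -240 + 160*I*sqrt(6) ≈ -240.0 + 391.92*I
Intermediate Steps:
S = I*sqrt(6) (S = sqrt(-6) = I*sqrt(6) ≈ 2.4495*I)
-40*(t((6 + S)*(-5 + 1)) + 30) = -40*((6 + I*sqrt(6))*(-5 + 1) + 30) = -40*((6 + I*sqrt(6))*(-4) + 30) = -40*((-24 - 4*I*sqrt(6)) + 30) = -40*(6 - 4*I*sqrt(6)) = -240 + 160*I*sqrt(6)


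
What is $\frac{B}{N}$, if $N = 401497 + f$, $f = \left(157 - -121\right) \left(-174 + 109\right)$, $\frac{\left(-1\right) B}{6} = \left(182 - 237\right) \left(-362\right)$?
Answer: $- \frac{3620}{11619} \approx -0.31156$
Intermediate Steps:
$B = -119460$ ($B = - 6 \left(182 - 237\right) \left(-362\right) = - 6 \left(\left(-55\right) \left(-362\right)\right) = \left(-6\right) 19910 = -119460$)
$f = -18070$ ($f = \left(157 + 121\right) \left(-65\right) = 278 \left(-65\right) = -18070$)
$N = 383427$ ($N = 401497 - 18070 = 383427$)
$\frac{B}{N} = - \frac{119460}{383427} = \left(-119460\right) \frac{1}{383427} = - \frac{3620}{11619}$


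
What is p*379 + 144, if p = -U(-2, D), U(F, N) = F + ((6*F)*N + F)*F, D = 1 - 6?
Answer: 44866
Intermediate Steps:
D = -5
U(F, N) = F + F*(F + 6*F*N) (U(F, N) = F + (6*F*N + F)*F = F + (F + 6*F*N)*F = F + F*(F + 6*F*N))
p = 118 (p = -(-2)*(1 - 2 + 6*(-2)*(-5)) = -(-2)*(1 - 2 + 60) = -(-2)*59 = -1*(-118) = 118)
p*379 + 144 = 118*379 + 144 = 44722 + 144 = 44866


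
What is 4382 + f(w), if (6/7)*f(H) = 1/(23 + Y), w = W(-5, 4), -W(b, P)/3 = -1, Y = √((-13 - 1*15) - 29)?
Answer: 15407273/3516 - 7*I*√57/3516 ≈ 4382.0 - 0.015031*I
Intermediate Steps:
Y = I*√57 (Y = √((-13 - 15) - 29) = √(-28 - 29) = √(-57) = I*√57 ≈ 7.5498*I)
W(b, P) = 3 (W(b, P) = -3*(-1) = 3)
w = 3
f(H) = 7/(6*(23 + I*√57))
4382 + f(w) = 4382 + (161/3516 - 7*I*√57/3516) = 15407273/3516 - 7*I*√57/3516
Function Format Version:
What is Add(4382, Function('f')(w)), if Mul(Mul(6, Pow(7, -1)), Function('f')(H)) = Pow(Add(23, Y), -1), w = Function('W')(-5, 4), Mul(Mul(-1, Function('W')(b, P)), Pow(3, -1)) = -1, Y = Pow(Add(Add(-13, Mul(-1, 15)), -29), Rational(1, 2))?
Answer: Add(Rational(15407273, 3516), Mul(Rational(-7, 3516), I, Pow(57, Rational(1, 2)))) ≈ Add(4382.0, Mul(-0.015031, I))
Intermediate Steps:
Y = Mul(I, Pow(57, Rational(1, 2))) (Y = Pow(Add(Add(-13, -15), -29), Rational(1, 2)) = Pow(Add(-28, -29), Rational(1, 2)) = Pow(-57, Rational(1, 2)) = Mul(I, Pow(57, Rational(1, 2))) ≈ Mul(7.5498, I))
Function('W')(b, P) = 3 (Function('W')(b, P) = Mul(-3, -1) = 3)
w = 3
Function('f')(H) = Mul(Rational(7, 6), Pow(Add(23, Mul(I, Pow(57, Rational(1, 2)))), -1))
Add(4382, Function('f')(w)) = Add(4382, Add(Rational(161, 3516), Mul(Rational(-7, 3516), I, Pow(57, Rational(1, 2))))) = Add(Rational(15407273, 3516), Mul(Rational(-7, 3516), I, Pow(57, Rational(1, 2))))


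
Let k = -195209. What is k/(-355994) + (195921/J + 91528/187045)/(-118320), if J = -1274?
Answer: 2758471104413348881/5018643828006463200 ≈ 0.54964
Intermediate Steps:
k/(-355994) + (195921/J + 91528/187045)/(-118320) = -195209/(-355994) + (195921/(-1274) + 91528/187045)/(-118320) = -195209*(-1/355994) + (195921*(-1/1274) + 91528*(1/187045))*(-1/118320) = 195209/355994 + (-195921/1274 + 91528/187045)*(-1/118320) = 195209/355994 - 36529436773/238295330*(-1/118320) = 195209/355994 + 36529436773/28195103445600 = 2758471104413348881/5018643828006463200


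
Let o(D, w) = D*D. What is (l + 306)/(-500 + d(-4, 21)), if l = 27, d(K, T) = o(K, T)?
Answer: -333/484 ≈ -0.68802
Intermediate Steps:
o(D, w) = D**2
d(K, T) = K**2
(l + 306)/(-500 + d(-4, 21)) = (27 + 306)/(-500 + (-4)**2) = 333/(-500 + 16) = 333/(-484) = 333*(-1/484) = -333/484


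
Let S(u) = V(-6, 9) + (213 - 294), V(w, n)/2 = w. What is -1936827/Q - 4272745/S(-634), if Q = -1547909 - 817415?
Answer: 10106606419291/219975132 ≈ 45944.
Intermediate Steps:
V(w, n) = 2*w
S(u) = -93 (S(u) = 2*(-6) + (213 - 294) = -12 - 81 = -93)
Q = -2365324
-1936827/Q - 4272745/S(-634) = -1936827/(-2365324) - 4272745/(-93) = -1936827*(-1/2365324) - 4272745*(-1/93) = 1936827/2365324 + 4272745/93 = 10106606419291/219975132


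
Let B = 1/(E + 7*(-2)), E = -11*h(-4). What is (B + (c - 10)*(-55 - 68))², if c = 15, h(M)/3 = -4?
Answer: 5266259761/13924 ≈ 3.7821e+5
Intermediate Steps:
h(M) = -12 (h(M) = 3*(-4) = -12)
E = 132 (E = -11*(-12) = 132)
B = 1/118 (B = 1/(132 + 7*(-2)) = 1/(132 - 14) = 1/118 ≈ 0.0084746)
(B + (c - 10)*(-55 - 68))² = (1/118 + (15 - 10)*(-55 - 68))² = (1/118 + 5*(-123))² = (1/118 - 615)² = (-72569/118)² = 5266259761/13924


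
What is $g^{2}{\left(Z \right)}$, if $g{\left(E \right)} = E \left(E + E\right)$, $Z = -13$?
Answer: $114244$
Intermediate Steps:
$g{\left(E \right)} = 2 E^{2}$ ($g{\left(E \right)} = E 2 E = 2 E^{2}$)
$g^{2}{\left(Z \right)} = \left(2 \left(-13\right)^{2}\right)^{2} = \left(2 \cdot 169\right)^{2} = 338^{2} = 114244$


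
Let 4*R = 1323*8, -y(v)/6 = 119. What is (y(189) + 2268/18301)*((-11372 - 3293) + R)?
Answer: 157023980274/18301 ≈ 8.5801e+6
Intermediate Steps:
y(v) = -714 (y(v) = -6*119 = -714)
R = 2646 (R = (1323*8)/4 = (¼)*10584 = 2646)
(y(189) + 2268/18301)*((-11372 - 3293) + R) = (-714 + 2268/18301)*((-11372 - 3293) + 2646) = (-714 + 2268*(1/18301))*(-14665 + 2646) = (-714 + 2268/18301)*(-12019) = -13064646/18301*(-12019) = 157023980274/18301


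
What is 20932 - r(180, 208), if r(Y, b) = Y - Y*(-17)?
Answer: 17692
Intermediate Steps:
r(Y, b) = 18*Y (r(Y, b) = Y - (-17)*Y = Y + 17*Y = 18*Y)
20932 - r(180, 208) = 20932 - 18*180 = 20932 - 1*3240 = 20932 - 3240 = 17692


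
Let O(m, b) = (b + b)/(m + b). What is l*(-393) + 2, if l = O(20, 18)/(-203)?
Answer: 14788/3857 ≈ 3.8341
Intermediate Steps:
O(m, b) = 2*b/(b + m) (O(m, b) = (2*b)/(b + m) = 2*b/(b + m))
l = -18/3857 (l = (2*18/(18 + 20))/(-203) = (2*18/38)*(-1/203) = (2*18*(1/38))*(-1/203) = (18/19)*(-1/203) = -18/3857 ≈ -0.0046668)
l*(-393) + 2 = -18/3857*(-393) + 2 = 7074/3857 + 2 = 14788/3857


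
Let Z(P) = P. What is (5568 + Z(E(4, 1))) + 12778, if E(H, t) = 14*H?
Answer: 18402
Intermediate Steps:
(5568 + Z(E(4, 1))) + 12778 = (5568 + 14*4) + 12778 = (5568 + 56) + 12778 = 5624 + 12778 = 18402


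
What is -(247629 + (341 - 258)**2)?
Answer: -254518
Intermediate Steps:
-(247629 + (341 - 258)**2) = -(247629 + 83**2) = -(247629 + 6889) = -1*254518 = -254518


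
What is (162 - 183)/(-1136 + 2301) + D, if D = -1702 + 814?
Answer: -1034541/1165 ≈ -888.02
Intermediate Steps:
D = -888
(162 - 183)/(-1136 + 2301) + D = (162 - 183)/(-1136 + 2301) - 888 = -21/1165 - 888 = -1034541/1165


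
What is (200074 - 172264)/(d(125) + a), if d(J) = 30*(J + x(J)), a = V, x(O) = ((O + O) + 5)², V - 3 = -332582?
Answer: 27810/1621921 ≈ 0.017146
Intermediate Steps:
V = -332579 (V = 3 - 332582 = -332579)
x(O) = (5 + 2*O)² (x(O) = (2*O + 5)² = (5 + 2*O)²)
a = -332579
d(J) = 30*J + 30*(5 + 2*J)² (d(J) = 30*(J + (5 + 2*J)²) = 30*J + 30*(5 + 2*J)²)
(200074 - 172264)/(d(125) + a) = (200074 - 172264)/((30*125 + 30*(5 + 2*125)²) - 332579) = 27810/((3750 + 30*(5 + 250)²) - 332579) = 27810/((3750 + 30*255²) - 332579) = 27810/((3750 + 30*65025) - 332579) = 27810/((3750 + 1950750) - 332579) = 27810/(1954500 - 332579) = 27810/1621921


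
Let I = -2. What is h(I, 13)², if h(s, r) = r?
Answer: 169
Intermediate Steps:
h(I, 13)² = 13² = 169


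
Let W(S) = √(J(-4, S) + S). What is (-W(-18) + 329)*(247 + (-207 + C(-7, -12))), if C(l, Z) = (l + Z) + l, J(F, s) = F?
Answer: 4606 - 14*I*√22 ≈ 4606.0 - 65.666*I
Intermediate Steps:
C(l, Z) = Z + 2*l (C(l, Z) = (Z + l) + l = Z + 2*l)
W(S) = √(-4 + S)
(-W(-18) + 329)*(247 + (-207 + C(-7, -12))) = (-√(-4 - 18) + 329)*(247 + (-207 + (-12 + 2*(-7)))) = (-√(-22) + 329)*(247 + (-207 + (-12 - 14))) = (-I*√22 + 329)*(247 + (-207 - 26)) = (-I*√22 + 329)*(247 - 233) = (329 - I*√22)*14 = 4606 - 14*I*√22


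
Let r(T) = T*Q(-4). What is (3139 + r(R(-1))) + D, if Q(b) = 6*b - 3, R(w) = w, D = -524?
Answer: 2642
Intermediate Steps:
Q(b) = -3 + 6*b
r(T) = -27*T (r(T) = T*(-3 + 6*(-4)) = T*(-3 - 24) = T*(-27) = -27*T)
(3139 + r(R(-1))) + D = (3139 - 27*(-1)) - 524 = (3139 + 27) - 524 = 3166 - 524 = 2642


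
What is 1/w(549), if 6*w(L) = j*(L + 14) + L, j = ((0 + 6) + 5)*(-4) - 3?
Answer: -3/12956 ≈ -0.00023155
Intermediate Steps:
j = -47 (j = (6 + 5)*(-4) - 3 = 11*(-4) - 3 = -44 - 3 = -47)
w(L) = -329/3 - 23*L/3 (w(L) = (-47*(L + 14) + L)/6 = (-47*(14 + L) + L)/6 = ((-658 - 47*L) + L)/6 = (-658 - 46*L)/6 = -329/3 - 23*L/3)
1/w(549) = 1/(-329/3 - 23/3*549) = 1/(-329/3 - 4209) = 1/(-12956/3) = -3/12956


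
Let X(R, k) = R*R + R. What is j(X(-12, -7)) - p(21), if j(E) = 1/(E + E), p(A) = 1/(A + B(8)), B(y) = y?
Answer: -235/7656 ≈ -0.030695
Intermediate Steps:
X(R, k) = R + R² (X(R, k) = R² + R = R + R²)
p(A) = 1/(8 + A) (p(A) = 1/(A + 8) = 1/(8 + A))
j(E) = 1/(2*E)
j(X(-12, -7)) - p(21) = 1/(2*((-12*(1 - 12)))) - 1/(8 + 21) = 1/(2*((-12*(-11)))) - 1/29 = (½)/132 - 1*1/29 = (½)*(1/132) - 1/29 = 1/264 - 1/29 = -235/7656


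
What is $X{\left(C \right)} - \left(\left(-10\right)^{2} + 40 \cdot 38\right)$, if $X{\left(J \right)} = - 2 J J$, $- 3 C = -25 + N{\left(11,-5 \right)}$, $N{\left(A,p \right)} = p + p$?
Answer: $- \frac{17030}{9} \approx -1892.2$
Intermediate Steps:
$N{\left(A,p \right)} = 2 p$
$C = \frac{35}{3}$ ($C = - \frac{-25 + 2 \left(-5\right)}{3} = - \frac{-25 - 10}{3} = \left(- \frac{1}{3}\right) \left(-35\right) = \frac{35}{3} \approx 11.667$)
$X{\left(J \right)} = - 2 J^{2}$
$X{\left(C \right)} - \left(\left(-10\right)^{2} + 40 \cdot 38\right) = - 2 \left(\frac{35}{3}\right)^{2} - \left(\left(-10\right)^{2} + 40 \cdot 38\right) = \left(-2\right) \frac{1225}{9} - \left(100 + 1520\right) = - \frac{2450}{9} - 1620 = - \frac{17030}{9}$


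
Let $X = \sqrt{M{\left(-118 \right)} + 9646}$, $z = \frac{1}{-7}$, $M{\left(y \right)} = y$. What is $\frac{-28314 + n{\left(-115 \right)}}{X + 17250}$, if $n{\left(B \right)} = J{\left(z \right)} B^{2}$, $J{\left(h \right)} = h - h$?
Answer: $- \frac{40701375}{24796081} + \frac{4719 \sqrt{2382}}{24796081} \approx -1.6322$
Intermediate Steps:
$z = - \frac{1}{7} \approx -0.14286$
$J{\left(h \right)} = 0$
$X = 2 \sqrt{2382}$ ($X = \sqrt{-118 + 9646} = \sqrt{9528} = 2 \sqrt{2382} \approx 97.611$)
$n{\left(B \right)} = 0$ ($n{\left(B \right)} = 0 B^{2} = 0$)
$\frac{-28314 + n{\left(-115 \right)}}{X + 17250} = \frac{-28314 + 0}{2 \sqrt{2382} + 17250} = - \frac{28314}{17250 + 2 \sqrt{2382}}$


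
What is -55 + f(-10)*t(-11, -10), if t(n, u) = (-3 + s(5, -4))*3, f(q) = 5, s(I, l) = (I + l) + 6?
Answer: 5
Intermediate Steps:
s(I, l) = 6 + I + l
t(n, u) = 12 (t(n, u) = (-3 + (6 + 5 - 4))*3 = (-3 + 7)*3 = 4*3 = 12)
-55 + f(-10)*t(-11, -10) = -55 + 5*12 = -55 + 60 = 5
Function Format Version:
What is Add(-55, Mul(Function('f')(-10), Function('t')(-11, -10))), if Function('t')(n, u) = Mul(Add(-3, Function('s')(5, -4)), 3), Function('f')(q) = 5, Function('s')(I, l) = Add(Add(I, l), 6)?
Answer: 5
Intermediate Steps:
Function('s')(I, l) = Add(6, I, l)
Function('t')(n, u) = 12 (Function('t')(n, u) = Mul(Add(-3, Add(6, 5, -4)), 3) = Mul(Add(-3, 7), 3) = Mul(4, 3) = 12)
Add(-55, Mul(Function('f')(-10), Function('t')(-11, -10))) = Add(-55, Mul(5, 12)) = Add(-55, 60) = 5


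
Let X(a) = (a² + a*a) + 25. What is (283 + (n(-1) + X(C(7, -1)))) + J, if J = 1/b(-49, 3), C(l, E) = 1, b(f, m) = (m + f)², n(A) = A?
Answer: 653845/2116 ≈ 309.00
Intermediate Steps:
b(f, m) = (f + m)²
X(a) = 25 + 2*a² (X(a) = (a² + a²) + 25 = 2*a² + 25 = 25 + 2*a²)
J = 1/2116 (J = 1/((-49 + 3)²) = 1/((-46)²) = 1/2116 ≈ 0.00047259)
(283 + (n(-1) + X(C(7, -1)))) + J = (283 + (-1 + (25 + 2*1²))) + 1/2116 = (283 + (-1 + (25 + 2*1))) + 1/2116 = (283 + (-1 + (25 + 2))) + 1/2116 = (283 + (-1 + 27)) + 1/2116 = (283 + 26) + 1/2116 = 309 + 1/2116 = 653845/2116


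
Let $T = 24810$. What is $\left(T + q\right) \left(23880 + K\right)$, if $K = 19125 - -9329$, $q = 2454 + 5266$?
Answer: $1702425020$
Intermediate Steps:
$q = 7720$
$K = 28454$ ($K = 19125 + 9329 = 28454$)
$\left(T + q\right) \left(23880 + K\right) = \left(24810 + 7720\right) \left(23880 + 28454\right) = 32530 \cdot 52334 = 1702425020$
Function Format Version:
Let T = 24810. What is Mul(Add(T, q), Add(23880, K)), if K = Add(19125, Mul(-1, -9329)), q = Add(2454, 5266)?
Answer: 1702425020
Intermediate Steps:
q = 7720
K = 28454 (K = Add(19125, 9329) = 28454)
Mul(Add(T, q), Add(23880, K)) = Mul(Add(24810, 7720), Add(23880, 28454)) = Mul(32530, 52334) = 1702425020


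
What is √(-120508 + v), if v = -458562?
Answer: I*√579070 ≈ 760.97*I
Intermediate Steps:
√(-120508 + v) = √(-120508 - 458562) = √(-579070) = I*√579070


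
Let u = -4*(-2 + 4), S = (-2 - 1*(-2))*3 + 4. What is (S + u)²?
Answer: 16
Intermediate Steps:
S = 4 (S = (-2 + 2)*3 + 4 = 0*3 + 4 = 0 + 4 = 4)
u = -8 (u = -4*2 = -8)
(S + u)² = (4 - 8)² = (-4)² = 16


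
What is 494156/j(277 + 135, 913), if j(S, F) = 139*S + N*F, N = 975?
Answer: 494156/947443 ≈ 0.52157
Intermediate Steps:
j(S, F) = 139*S + 975*F
494156/j(277 + 135, 913) = 494156/(139*(277 + 135) + 975*913) = 494156/(139*412 + 890175) = 494156/(57268 + 890175) = 494156/947443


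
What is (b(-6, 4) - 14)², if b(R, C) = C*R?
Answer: 1444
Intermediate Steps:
(b(-6, 4) - 14)² = (4*(-6) - 14)² = (-24 - 14)² = (-38)² = 1444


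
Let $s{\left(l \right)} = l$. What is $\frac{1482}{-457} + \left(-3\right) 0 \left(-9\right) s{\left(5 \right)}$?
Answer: $- \frac{1482}{457} \approx -3.2429$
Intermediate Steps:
$\frac{1482}{-457} + \left(-3\right) 0 \left(-9\right) s{\left(5 \right)} = \frac{1482}{-457} + \left(-3\right) 0 \left(-9\right) 5 = 1482 \left(- \frac{1}{457}\right) + 0 \left(-9\right) 5 = - \frac{1482}{457} + 0 \cdot 5 = - \frac{1482}{457} + 0 = - \frac{1482}{457}$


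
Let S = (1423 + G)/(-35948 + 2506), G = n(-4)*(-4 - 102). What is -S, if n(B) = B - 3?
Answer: 2165/33442 ≈ 0.064739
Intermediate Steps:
n(B) = -3 + B
G = 742 (G = (-3 - 4)*(-4 - 102) = -7*(-106) = 742)
S = -2165/33442 (S = (1423 + 742)/(-35948 + 2506) = 2165/(-33442) = 2165*(-1/33442) = -2165/33442 ≈ -0.064739)
-S = -1*(-2165/33442) = 2165/33442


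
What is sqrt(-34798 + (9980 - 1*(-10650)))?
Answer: 2*I*sqrt(3542) ≈ 119.03*I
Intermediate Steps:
sqrt(-34798 + (9980 - 1*(-10650))) = sqrt(-34798 + (9980 + 10650)) = sqrt(-34798 + 20630) = sqrt(-14168) = 2*I*sqrt(3542)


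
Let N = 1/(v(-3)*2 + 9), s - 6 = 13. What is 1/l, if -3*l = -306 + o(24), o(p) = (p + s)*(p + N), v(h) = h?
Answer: -9/2221 ≈ -0.0040522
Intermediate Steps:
s = 19 (s = 6 + 13 = 19)
N = ⅓ (N = 1/(-3*2 + 9) = 1/(-6 + 9) = 1/3 = ⅓ ≈ 0.33333)
o(p) = (19 + p)*(⅓ + p) (o(p) = (p + 19)*(p + ⅓) = (19 + p)*(⅓ + p))
l = -2221/9 (l = -(-306 + (19/3 + 24² + (58/3)*24))/3 = -(-306 + (19/3 + 576 + 464))/3 = -(-306 + 3139/3)/3 = -⅓*2221/3 = -2221/9 ≈ -246.78)
1/l = 1/(-2221/9) = -9/2221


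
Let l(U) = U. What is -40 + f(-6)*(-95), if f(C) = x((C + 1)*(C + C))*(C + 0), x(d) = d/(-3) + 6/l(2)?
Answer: -9730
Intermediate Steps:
x(d) = 3 - d/3 (x(d) = d/(-3) + 6/2 = d*(-1/3) + 6*(1/2) = -d/3 + 3 = 3 - d/3)
f(C) = C*(3 - 2*C*(1 + C)/3) (f(C) = (3 - (C + 1)*(C + C)/3)*(C + 0) = (3 - (1 + C)*2*C/3)*C = (3 - 2*C*(1 + C)/3)*C = C*(3 - 2*C*(1 + C)/3))
-40 + f(-6)*(-95) = -40 - 1/3*(-6)*(-9 + 2*(-6)*(1 - 6))*(-95) = -40 - 1/3*(-6)*(-9 + 2*(-6)*(-5))*(-95) = -40 - 1/3*(-6)*(-9 + 60)*(-95) = -40 - 1/3*(-6)*51*(-95) = -40 + 102*(-95) = -40 - 9690 = -9730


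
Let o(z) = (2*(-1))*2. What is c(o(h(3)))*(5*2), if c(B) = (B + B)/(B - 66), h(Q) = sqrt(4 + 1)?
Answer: 8/7 ≈ 1.1429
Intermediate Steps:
h(Q) = sqrt(5)
o(z) = -4 (o(z) = -2*2 = -4)
c(B) = 2*B/(-66 + B) (c(B) = (2*B)/(-66 + B) = 2*B/(-66 + B))
c(o(h(3)))*(5*2) = (2*(-4)/(-66 - 4))*(5*2) = (2*(-4)/(-70))*10 = (2*(-4)*(-1/70))*10 = (4/35)*10 = 8/7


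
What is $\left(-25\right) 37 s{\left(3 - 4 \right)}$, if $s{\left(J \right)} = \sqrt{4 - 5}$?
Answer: $- 925 i \approx - 925.0 i$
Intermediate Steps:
$s{\left(J \right)} = i$ ($s{\left(J \right)} = \sqrt{-1} = i$)
$\left(-25\right) 37 s{\left(3 - 4 \right)} = \left(-25\right) 37 i = - 925 i$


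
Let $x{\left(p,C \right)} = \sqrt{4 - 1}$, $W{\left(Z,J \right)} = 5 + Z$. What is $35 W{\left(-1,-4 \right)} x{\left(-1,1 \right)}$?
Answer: $140 \sqrt{3} \approx 242.49$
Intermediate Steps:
$x{\left(p,C \right)} = \sqrt{3}$
$35 W{\left(-1,-4 \right)} x{\left(-1,1 \right)} = 35 \left(5 - 1\right) \sqrt{3} = 35 \cdot 4 \sqrt{3} = 140 \sqrt{3}$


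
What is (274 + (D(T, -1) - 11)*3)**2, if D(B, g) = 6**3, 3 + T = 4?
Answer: 790321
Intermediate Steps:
T = 1 (T = -3 + 4 = 1)
D(B, g) = 216
(274 + (D(T, -1) - 11)*3)**2 = (274 + (216 - 11)*3)**2 = (274 + 205*3)**2 = (274 + 615)**2 = 889**2 = 790321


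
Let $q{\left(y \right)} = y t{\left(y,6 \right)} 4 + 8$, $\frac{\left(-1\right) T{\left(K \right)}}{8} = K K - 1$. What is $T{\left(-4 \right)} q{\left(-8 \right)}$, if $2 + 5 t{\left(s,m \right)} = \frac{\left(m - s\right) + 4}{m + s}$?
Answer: $-9408$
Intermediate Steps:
$t{\left(s,m \right)} = - \frac{2}{5} + \frac{4 + m - s}{5 \left(m + s\right)}$ ($t{\left(s,m \right)} = - \frac{2}{5} + \frac{\left(\left(m - s\right) + 4\right) \frac{1}{m + s}}{5} = - \frac{2}{5} + \frac{\left(4 + m - s\right) \frac{1}{m + s}}{5} = - \frac{2}{5} + \frac{\frac{1}{m + s} \left(4 + m - s\right)}{5} = - \frac{2}{5} + \frac{4 + m - s}{5 \left(m + s\right)}$)
$T{\left(K \right)} = 8 - 8 K^{2}$ ($T{\left(K \right)} = - 8 \left(K K - 1\right) = - 8 \left(K^{2} - 1\right) = - 8 \left(-1 + K^{2}\right) = 8 - 8 K^{2}$)
$q{\left(y \right)} = 8 + \frac{4 y \left(-2 - 3 y\right)}{5 \left(6 + y\right)}$ ($q{\left(y \right)} = y \frac{4 - 6 - 3 y}{5 \left(6 + y\right)} 4 + 8 = y \frac{-2 - 3 y}{5 \left(6 + y\right)} 4 + 8 = \frac{y \left(-2 - 3 y\right)}{5 \left(6 + y\right)} 4 + 8 = \frac{4 y \left(-2 - 3 y\right)}{5 \left(6 + y\right)} + 8 = 8 + \frac{4 y \left(-2 - 3 y\right)}{5 \left(6 + y\right)}$)
$T{\left(-4 \right)} q{\left(-8 \right)} = \left(8 - 8 \left(-4\right)^{2}\right) \frac{4 \left(60 - 3 \left(-8\right)^{2} + 8 \left(-8\right)\right)}{5 \left(6 - 8\right)} = \left(8 - 128\right) \frac{4 \left(60 - 192 - 64\right)}{5 \left(-2\right)} = \left(8 - 128\right) \frac{4}{5} \left(- \frac{1}{2}\right) \left(60 - 192 - 64\right) = - 120 \cdot \frac{4}{5} \left(- \frac{1}{2}\right) \left(-196\right) = \left(-120\right) \frac{392}{5} = -9408$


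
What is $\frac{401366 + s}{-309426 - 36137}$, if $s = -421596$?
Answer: $\frac{20230}{345563} \approx 0.058542$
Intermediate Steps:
$\frac{401366 + s}{-309426 - 36137} = \frac{401366 - 421596}{-309426 - 36137} = - \frac{20230}{-345563} = \left(-20230\right) \left(- \frac{1}{345563}\right) = \frac{20230}{345563}$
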